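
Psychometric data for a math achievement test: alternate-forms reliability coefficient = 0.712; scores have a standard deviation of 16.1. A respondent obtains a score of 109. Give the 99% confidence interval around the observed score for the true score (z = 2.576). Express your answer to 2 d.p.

[86.74, 131.26]

The standard error of measurement is 16.100*√(1 − 0.712) ≈ 16.100*0.537 ≈ 8.640.
Margin = 2.576 * 8.640 ≈ 22.257
99% CI: 109 ± 22.257 = [86.743, 131.257]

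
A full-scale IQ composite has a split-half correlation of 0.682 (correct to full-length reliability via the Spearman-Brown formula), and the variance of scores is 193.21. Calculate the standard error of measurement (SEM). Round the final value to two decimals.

SD = √193.21 = 13.9000
r_full = 2·0.682 / (1 + 0.682) ≈ 0.8109
SEM = 13.9000×√(1 − 0.8109) ≈ 6.0439

6.04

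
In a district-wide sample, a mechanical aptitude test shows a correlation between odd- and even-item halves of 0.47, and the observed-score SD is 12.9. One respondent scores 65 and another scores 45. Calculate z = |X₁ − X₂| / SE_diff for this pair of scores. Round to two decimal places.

1.83

Full-length reliability (Spearman-Brown) = 2(0.47)/(1+0.47) ≃ 0.6395
SEM = 12.9000 · √(1 − 0.6395) = 12.9000 · √0.3605 ≃ 12.9000 · 0.6005 ≃ 7.7458
SE_diff = √2 · SEM ≃ 10.9543
z = 20 / 10.9543 ≃ 1.8258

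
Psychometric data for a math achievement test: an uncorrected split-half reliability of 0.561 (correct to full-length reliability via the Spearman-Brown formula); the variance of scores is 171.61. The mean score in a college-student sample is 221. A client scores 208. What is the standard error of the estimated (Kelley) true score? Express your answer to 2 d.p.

5.89

σ = 171.61^(1/2) = 13.100
r_full = 2·0.561 / (1 + 0.561) ≃ 0.719
SE_est = SD * √(r(1 − r)) = 13.100 * √0.202 ≃ 13.100 * 0.450 ≃ 5.890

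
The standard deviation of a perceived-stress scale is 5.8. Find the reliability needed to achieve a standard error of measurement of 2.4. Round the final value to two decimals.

0.83

Required reliability = 1 − (SEM/SD)² = 1 − 0.171 ≃ 0.829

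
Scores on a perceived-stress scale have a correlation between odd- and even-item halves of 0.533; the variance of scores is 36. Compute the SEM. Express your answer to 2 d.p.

σ = 36^(1/2) = 6.0000
Spearman-Brown: r = 2(0.533) / (1 + 0.533) = 1.0660 / 1.5330 ≈ 0.6954
The standard error of measurement is 6.0000×√(1 − 0.6954) ≈ 6.0000×0.5519 ≈ 3.3116.

3.31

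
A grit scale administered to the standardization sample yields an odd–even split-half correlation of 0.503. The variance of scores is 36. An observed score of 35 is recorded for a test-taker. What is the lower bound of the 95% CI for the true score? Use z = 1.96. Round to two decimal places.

28.24

SD = √36 ≃ 6.000
Spearman-Brown: r = 2(0.503) / (1 + 0.503) = 1.006 / 1.503 ≃ 0.669
SEM = 6.000*√(1 − 0.669) ≃ 3.450
1.96 * SEM ≃ 6.762
Lower bound: 35 − 6.762 = 28.238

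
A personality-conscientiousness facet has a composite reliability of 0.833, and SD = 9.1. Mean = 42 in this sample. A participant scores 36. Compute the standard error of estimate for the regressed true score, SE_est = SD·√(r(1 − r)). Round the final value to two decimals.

3.39

SE_est = SD * √(r(1 − r)) = 9.1000 * √0.1391 ≈ 9.1000 * 0.3730 ≈ 3.3941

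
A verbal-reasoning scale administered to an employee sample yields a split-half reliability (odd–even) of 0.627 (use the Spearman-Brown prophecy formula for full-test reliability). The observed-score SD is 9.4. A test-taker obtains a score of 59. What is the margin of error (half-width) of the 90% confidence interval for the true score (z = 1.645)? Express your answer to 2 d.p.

7.40

Spearman-Brown: r = 2(0.627) / (1 + 0.627) = 1.2540 / 1.6270 ≈ 0.7707
SEM = 9.4000×√(1 − 0.7707) ≈ 4.5008
1.645 × SEM ≈ 7.4038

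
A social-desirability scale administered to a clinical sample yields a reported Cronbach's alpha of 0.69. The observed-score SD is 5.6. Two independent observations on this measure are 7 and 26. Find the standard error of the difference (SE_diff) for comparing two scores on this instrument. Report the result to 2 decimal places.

SEM = 5.6000 × √(1 − 0.6900) = 5.6000 × √0.3100 ≈ 5.6000 × 0.5568 ≈ 3.1179
Standard error of the difference = 3.1179·√2 ≈ 4.4094

4.41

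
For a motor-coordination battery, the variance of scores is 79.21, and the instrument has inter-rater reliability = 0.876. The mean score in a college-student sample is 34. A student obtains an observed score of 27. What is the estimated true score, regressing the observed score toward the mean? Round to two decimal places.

T̂ = 0.8760(27) + 0.1240(34) ≈ 27.8680

27.87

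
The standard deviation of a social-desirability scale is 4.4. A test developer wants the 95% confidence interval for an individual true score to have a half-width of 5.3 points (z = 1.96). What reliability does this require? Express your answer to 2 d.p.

0.62

Required SEM = 5.3 / 1.96 ≈ 2.70408
r = 1 − (2.70408/4.4)² ≈ 1 − 0.37769 ≈ 0.62231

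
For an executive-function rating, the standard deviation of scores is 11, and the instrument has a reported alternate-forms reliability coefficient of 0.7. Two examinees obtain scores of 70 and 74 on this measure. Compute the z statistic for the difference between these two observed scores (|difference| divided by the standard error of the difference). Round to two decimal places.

The standard error of measurement is 11.00000×√(1 − 0.70000) ≈ 11.00000×0.54772 ≈ 6.02495.
Standard error of the difference = 6.02495·√2 ≈ 8.52056
z = 4 / 8.52056 ≈ 0.46945

0.47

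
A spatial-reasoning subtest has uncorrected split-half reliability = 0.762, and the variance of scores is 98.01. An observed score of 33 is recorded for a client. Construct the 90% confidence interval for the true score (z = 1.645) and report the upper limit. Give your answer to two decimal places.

38.99

SD = √98.01 ≃ 9.900
Full-length reliability (Spearman-Brown) = 2(0.762)/(1+0.762) ≃ 0.865
SEM = 9.900 * √(1 − 0.865) = 9.900 * √0.135 ≃ 9.900 * 0.368 ≃ 3.638
Half-width = 1.645*3.638 ≃ 5.985
Upper bound: 33 + 5.985 = 38.985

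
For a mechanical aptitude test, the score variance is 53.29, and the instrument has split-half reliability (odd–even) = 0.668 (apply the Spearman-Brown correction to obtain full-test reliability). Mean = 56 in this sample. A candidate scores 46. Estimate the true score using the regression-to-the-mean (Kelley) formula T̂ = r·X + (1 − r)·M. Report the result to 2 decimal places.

47.99

Spearman-Brown: r = 2(0.668) / (1 + 0.668) = 1.33600 / 1.66800 ≈ 0.80096
Estimated true score = 0.80096×46 + (1 − 0.80096)×56 ≈ 47.99041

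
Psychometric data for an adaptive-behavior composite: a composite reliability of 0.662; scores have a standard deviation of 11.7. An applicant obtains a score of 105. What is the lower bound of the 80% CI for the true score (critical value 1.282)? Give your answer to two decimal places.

96.28

SEM = 11.7000 × √(1 − 0.6620) = 11.7000 × √0.3380 ≃ 11.7000 × 0.5814 ≃ 6.8021
Margin = 1.282 × 6.8021 ≃ 8.7203
Lower limit = 105 − 8.7203 ≃ 96.2797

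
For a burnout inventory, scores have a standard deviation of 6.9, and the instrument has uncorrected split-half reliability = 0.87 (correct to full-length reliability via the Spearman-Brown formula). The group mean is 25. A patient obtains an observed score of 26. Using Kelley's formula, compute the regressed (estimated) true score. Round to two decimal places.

25.93

r_full = 2·0.87 / (1 + 0.87) ≈ 0.93048
T̂ = r·X + (1 − r)·M = 0.93048*26 + 0.06952*25 ≈ 24.19251 + 1.73797 ≈ 25.93048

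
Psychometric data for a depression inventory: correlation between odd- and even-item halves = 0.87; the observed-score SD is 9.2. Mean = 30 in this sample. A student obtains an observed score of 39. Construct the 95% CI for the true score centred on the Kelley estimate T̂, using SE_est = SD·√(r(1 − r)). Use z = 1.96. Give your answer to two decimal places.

r_full = 2·0.87 / (1 + 0.87) ≃ 0.93048
T̂ = 0.93048(39) + 0.06952(30) ≃ 38.37433
SE_est = 9.20000·√(0.93048·0.06952) ≃ 2.33987
95% CI: 38.37433 ± 4.58615 ≃ (33.78818, 42.96049)

[33.79, 42.96]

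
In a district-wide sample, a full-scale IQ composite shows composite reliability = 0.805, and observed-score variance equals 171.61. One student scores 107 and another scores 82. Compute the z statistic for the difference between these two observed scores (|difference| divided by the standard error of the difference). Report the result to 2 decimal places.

SD = √171.61 ≈ 13.100
SEM = 13.100 · √(1 − 0.805) = 13.100 · √0.195 ≈ 13.100 · 0.442 ≈ 5.785
Standard error of the difference = 5.785·√2 ≈ 8.181
z = |107 − 82| / 8.181 = 25 / 8.181 ≈ 3.056

3.06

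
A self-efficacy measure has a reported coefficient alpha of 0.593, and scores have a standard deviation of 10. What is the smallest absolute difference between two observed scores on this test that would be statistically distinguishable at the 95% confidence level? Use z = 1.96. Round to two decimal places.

17.68

The standard error of measurement is 10.000*√(1 − 0.593) ≈ 10.000*0.638 ≈ 6.380.
Standard error of the difference = 6.380·√2 ≈ 9.022
Minimum reliable difference = 1.96 * SE_diff ≈ 1.96 * 9.022 ≈ 17.684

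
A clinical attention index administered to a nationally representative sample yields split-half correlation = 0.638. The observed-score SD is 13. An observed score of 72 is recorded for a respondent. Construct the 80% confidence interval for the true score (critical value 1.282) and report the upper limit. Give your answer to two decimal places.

79.83

r_full = 2·0.638 / (1 + 0.638) ≈ 0.7790
SEM = 13.0000·√(1 − 0.7790) ≈ 6.1114
Half-width = 1.282·6.1114 ≈ 7.8348
Upper limit = 72 + 7.8348 ≈ 79.8348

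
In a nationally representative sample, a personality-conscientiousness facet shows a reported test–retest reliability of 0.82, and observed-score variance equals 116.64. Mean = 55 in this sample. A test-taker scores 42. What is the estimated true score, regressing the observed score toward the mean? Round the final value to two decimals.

T̂ = 0.820(42) + 0.180(55) ≈ 44.340

44.34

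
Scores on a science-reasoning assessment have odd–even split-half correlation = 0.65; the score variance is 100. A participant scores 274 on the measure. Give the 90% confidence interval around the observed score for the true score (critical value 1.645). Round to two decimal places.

SD = √100 = 10.000
Full-length reliability (Spearman-Brown) = 2(0.65)/(1+0.65) ≃ 0.788
SEM = 10.000 × √(1 − 0.788) = 10.000 × √0.212 ≃ 10.000 × 0.461 ≃ 4.606
Half-width = 1.645×4.606 ≃ 7.576
90% CI: 274 ± 7.576 = [266.424, 281.576]

[266.42, 281.58]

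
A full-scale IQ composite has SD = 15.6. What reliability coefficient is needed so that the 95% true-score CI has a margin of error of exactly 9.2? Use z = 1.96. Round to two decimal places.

0.91

Required SEM = 9.2 / 1.96 ≈ 4.69388
r = 1 − (4.69388/15.6)² ≈ 1 − 0.09053 ≈ 0.90947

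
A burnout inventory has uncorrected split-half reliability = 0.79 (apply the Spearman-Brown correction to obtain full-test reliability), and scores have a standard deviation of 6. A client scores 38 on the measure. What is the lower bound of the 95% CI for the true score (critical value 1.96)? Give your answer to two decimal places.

Full-length reliability (Spearman-Brown) = 2(0.79)/(1+0.79) ≃ 0.8827
SEM = 6.0000 * √(1 − 0.8827) = 6.0000 * √0.1173 ≃ 6.0000 * 0.3425 ≃ 2.0551
Half-width = 1.96*2.0551 ≃ 4.0280
Lower limit = 38 − 4.0280 ≃ 33.9720

33.97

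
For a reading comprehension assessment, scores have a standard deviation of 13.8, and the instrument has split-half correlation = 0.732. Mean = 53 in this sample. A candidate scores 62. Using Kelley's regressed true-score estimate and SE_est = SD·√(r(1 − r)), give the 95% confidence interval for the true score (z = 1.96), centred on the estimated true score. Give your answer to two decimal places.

r_full = 2·0.732 / (1 + 0.732) ≈ 0.8453
T̂ = 0.8453(62) + 0.1547(53) ≈ 60.6074
SE_est = SD · √(r(1 − r)) = 13.8000 · √0.1308 ≈ 13.8000 · 0.3617 ≈ 4.9908
CI = 60.6074 ± 1.96 · 4.9908 → [50.8254, 70.3893]

[50.83, 70.39]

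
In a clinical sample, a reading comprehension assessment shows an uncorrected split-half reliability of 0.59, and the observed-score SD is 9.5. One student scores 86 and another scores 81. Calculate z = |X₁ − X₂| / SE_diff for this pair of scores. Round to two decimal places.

r_full = 2·0.59 / (1 + 0.59) ≈ 0.742
SEM = 9.500 * √(1 − 0.742) = 9.500 * √0.258 ≈ 9.500 * 0.508 ≈ 4.824
Standard error of the difference = 4.824·√2 ≈ 6.822
z = 5 / 6.822 ≈ 0.733

0.73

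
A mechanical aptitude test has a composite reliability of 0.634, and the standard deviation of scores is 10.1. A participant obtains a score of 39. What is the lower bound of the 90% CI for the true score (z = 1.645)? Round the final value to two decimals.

SEM = 10.100 * √(1 − 0.634) = 10.100 * √0.366 ≈ 10.100 * 0.605 ≈ 6.110
Half-width = 1.645*6.110 ≈ 10.051
Lower bound: 39 − 10.051 = 28.949

28.95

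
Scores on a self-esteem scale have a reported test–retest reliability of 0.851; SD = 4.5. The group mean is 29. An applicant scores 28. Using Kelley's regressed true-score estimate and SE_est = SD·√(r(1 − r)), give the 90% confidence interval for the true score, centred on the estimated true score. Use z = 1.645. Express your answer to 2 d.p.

[25.51, 30.78]

T̂ = r·X + (1 − r)·M = 0.8510×28 + 0.1490×29 = 23.8280 + 4.3210 ≈ 28.1490
SE_est = SD × √(r(1 − r)) = 4.5000 × √0.1268 ≈ 4.5000 × 0.3561 ≈ 1.6024
CI = 28.1490 ± 1.645 × 1.6024 → [25.5131, 30.7849]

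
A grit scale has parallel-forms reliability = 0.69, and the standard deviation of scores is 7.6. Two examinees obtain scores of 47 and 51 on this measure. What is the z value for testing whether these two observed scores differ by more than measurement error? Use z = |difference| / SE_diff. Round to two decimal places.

0.67

SEM = 7.600 × √(1 − 0.690) = 7.600 × √0.310 ≈ 7.600 × 0.557 ≈ 4.232
Standard error of the difference = 4.232·√2 ≈ 5.984
z = 4 / 5.984 ≈ 0.668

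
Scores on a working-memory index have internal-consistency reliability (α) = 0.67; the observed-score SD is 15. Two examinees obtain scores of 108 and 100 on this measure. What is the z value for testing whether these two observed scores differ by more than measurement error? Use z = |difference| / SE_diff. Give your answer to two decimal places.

The standard error of measurement is 15.0000·√(1 − 0.6700) ≈ 15.0000·0.5745 ≈ 8.6168.
SE_diff = √2 · SEM ≈ 12.1861
z = 8 / 12.1861 ≈ 0.6565

0.66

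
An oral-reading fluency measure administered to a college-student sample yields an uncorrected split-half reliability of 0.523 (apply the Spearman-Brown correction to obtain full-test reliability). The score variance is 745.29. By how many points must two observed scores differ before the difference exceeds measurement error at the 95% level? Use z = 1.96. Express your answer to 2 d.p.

SD = √745.29 = 27.30000
Full-length reliability (Spearman-Brown) = 2(0.523)/(1+0.523) ≈ 0.68680
SEM = 27.30000 · √(1 − 0.68680) = 27.30000 · √0.31320 ≈ 27.30000 · 0.55964 ≈ 15.27819
SE_diff = SEM · √2 ≈ 15.27819 · 1.41421 ≈ 21.60662
Minimum reliable difference = 1.96 · SE_diff ≈ 1.96 · 21.60662 ≈ 42.34898

42.35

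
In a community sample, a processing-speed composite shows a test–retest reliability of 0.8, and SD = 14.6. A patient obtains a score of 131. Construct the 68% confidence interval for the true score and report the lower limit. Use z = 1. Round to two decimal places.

124.47

SEM = 14.6000×√(1 − 0.8000) ≈ 6.5293
1 × SEM ≈ 6.5293
Lower bound: 131 − 6.5293 = 124.4707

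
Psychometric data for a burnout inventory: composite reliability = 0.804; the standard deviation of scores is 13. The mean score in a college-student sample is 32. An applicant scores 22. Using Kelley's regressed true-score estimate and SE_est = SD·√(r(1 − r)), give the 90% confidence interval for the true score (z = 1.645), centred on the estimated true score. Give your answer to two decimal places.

[15.47, 32.45]

Estimated true score = 0.804*22 + (1 − 0.804)*32 ≈ 23.960
SE_est = SD * √(r(1 − r)) = 13.000 * √0.158 ≈ 13.000 * 0.397 ≈ 5.161
90% CI: 23.960 ± 8.489 ≈ (15.471, 32.449)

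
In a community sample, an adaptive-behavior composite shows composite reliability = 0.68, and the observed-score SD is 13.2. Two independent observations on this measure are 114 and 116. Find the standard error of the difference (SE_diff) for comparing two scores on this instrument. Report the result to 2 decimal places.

10.56

SEM = 13.2000*√(1 − 0.6800) ≃ 7.4670
SE_diff = SEM * √2 ≃ 7.4670 * 1.4142 ≃ 10.5600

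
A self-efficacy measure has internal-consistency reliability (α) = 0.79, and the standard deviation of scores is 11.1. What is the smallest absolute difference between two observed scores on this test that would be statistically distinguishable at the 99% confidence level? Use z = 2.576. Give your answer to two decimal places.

The standard error of measurement is 11.1000*√(1 − 0.7900) ≈ 11.1000*0.4583 ≈ 5.0867.
SE_diff = SEM * √2 ≈ 5.0867 * 1.4142 ≈ 7.1936
Minimum reliable difference = 2.576 * SE_diff ≈ 2.576 * 7.1936 ≈ 18.5308

18.53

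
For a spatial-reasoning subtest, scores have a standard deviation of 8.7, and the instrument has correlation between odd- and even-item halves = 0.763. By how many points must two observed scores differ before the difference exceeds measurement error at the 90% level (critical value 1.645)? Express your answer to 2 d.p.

r_full = 2·0.763 / (1 + 0.763) ≈ 0.866
The standard error of measurement is 8.700·√(1 − 0.866) ≈ 8.700·0.367 ≈ 3.190.
Standard error of the difference = 3.190·√2 ≈ 4.511
Smallest detectable difference = 1.645·4.511 ≈ 7.421

7.42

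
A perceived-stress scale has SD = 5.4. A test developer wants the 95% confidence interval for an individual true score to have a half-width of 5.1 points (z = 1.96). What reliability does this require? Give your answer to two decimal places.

0.77

Required SEM = 5.1 / 1.96 ≈ 2.6020
r = 1 − (SEM / SD)² = 1 − (2.6020 / 5.4)² ≈ 1 − 0.2322 ≈ 0.7678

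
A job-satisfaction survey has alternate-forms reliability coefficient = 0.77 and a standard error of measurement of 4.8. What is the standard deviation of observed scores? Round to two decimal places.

10.01

SD = SEM / √(1 − r) = 4.8 / √0.230 ≃ 4.8 / 0.480 ≃ 10.009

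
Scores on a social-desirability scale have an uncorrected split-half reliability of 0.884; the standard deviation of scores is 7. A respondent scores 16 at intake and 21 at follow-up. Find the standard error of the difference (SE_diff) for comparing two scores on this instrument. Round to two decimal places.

Spearman-Brown: r = 2(0.884) / (1 + 0.884) = 1.7680 / 1.8840 ≈ 0.9384
The standard error of measurement is 7.0000*√(1 − 0.9384) ≈ 7.0000*0.2481 ≈ 1.7369.
SE_diff = √2 * SEM ≈ 2.4564

2.46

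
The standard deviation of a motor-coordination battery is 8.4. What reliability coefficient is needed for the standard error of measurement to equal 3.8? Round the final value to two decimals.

0.80

r = 1 − (SEM / SD)² = 1 − (3.800 / 8.4)² ≃ 1 − 0.205 ≃ 0.795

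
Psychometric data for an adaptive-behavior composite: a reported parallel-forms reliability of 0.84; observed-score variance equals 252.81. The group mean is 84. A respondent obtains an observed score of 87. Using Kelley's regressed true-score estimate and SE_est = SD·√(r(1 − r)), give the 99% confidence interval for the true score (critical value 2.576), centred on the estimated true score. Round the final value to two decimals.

[71.50, 101.54]

SD = √252.81 ≃ 15.900
T̂ = r·X + (1 − r)·M = 0.840*87 + 0.160*84 = 73.080 + 13.440 ≃ 86.520
SE_est = 15.900·√[r(1 − r)] ≃ 5.829
CI = 86.520 ± 2.576 * 5.829 → [71.504, 101.536]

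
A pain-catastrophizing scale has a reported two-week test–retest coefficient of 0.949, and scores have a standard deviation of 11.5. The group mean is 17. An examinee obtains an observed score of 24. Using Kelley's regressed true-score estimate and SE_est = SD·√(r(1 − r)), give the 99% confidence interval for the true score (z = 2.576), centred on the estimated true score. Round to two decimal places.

Estimated true score = 0.9490×24 + (1 − 0.9490)×17 ≈ 23.6430
SE_est = 11.5000·√[r(1 − r)] ≈ 2.5300
CI = 23.6430 ± 2.576 × 2.5300 → [17.1258, 30.1602]

[17.13, 30.16]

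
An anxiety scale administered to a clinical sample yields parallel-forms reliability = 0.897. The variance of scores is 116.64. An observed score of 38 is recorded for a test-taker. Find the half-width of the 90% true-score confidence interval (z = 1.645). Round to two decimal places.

5.70

σ = 116.64^(1/2) = 10.800
The standard error of measurement is 10.800·√(1 − 0.897) ≃ 10.800·0.321 ≃ 3.466.
1.645 · SEM ≃ 5.702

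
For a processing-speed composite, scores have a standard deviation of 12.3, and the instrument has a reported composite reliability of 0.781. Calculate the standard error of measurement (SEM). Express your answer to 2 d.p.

SEM = 12.300 * √(1 − 0.781) = 12.300 * √0.219 ≃ 12.300 * 0.468 ≃ 5.756

5.76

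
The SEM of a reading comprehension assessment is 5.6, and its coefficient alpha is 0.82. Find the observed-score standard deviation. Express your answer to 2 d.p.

13.20

SD = SEM / √(1 − r) = 5.6 / √0.18000 ≈ 5.6 / 0.42426 ≈ 13.19933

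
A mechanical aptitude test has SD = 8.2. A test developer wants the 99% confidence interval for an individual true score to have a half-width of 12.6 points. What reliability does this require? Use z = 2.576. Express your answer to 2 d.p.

Required SEM = 12.6 / 2.576 ≈ 4.891
r = 1 − (SEM / SD)² = 1 − (4.891 / 8.2)² ≈ 1 − 0.356 ≈ 0.644

0.64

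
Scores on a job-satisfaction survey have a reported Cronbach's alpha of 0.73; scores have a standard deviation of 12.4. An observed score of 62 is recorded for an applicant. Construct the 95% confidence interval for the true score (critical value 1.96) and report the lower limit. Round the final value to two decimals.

SEM = 12.4000 · √(1 − 0.7300) = 12.4000 · √0.2700 ≃ 12.4000 · 0.5196 ≃ 6.4432
1.96 · SEM ≃ 12.6287
Lower limit = 62 − 12.6287 ≃ 49.3713

49.37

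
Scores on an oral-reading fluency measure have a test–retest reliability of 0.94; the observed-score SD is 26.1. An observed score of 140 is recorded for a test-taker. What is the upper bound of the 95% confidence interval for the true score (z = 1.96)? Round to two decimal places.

152.53

The standard error of measurement is 26.1000×√(1 − 0.9400) ≈ 26.1000×0.2449 ≈ 6.3932.
Margin = 1.96 × 6.3932 ≈ 12.5306
Upper bound: 140 + 12.5306 = 152.5306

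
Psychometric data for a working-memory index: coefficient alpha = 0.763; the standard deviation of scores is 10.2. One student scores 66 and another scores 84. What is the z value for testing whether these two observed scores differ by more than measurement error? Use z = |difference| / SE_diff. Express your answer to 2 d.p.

SEM = 10.20000 * √(1 − 0.76300) = 10.20000 * √0.23700 ≈ 10.20000 * 0.48683 ≈ 4.96563
SE_diff = SEM * √2 ≈ 4.96563 * 1.41421 ≈ 7.02246
z = 18 / 7.02246 ≈ 2.56320

2.56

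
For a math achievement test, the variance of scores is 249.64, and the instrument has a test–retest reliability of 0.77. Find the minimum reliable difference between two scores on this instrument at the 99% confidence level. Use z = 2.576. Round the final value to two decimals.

σ = 249.64^(1/2) = 15.8000
SEM = 15.8000·√(1 − 0.7700) ≈ 7.5774
Standard error of the difference = 7.5774·√2 ≈ 10.7161
Minimum reliable difference = 2.576 · SE_diff ≈ 2.576 · 10.7161 ≈ 27.6046

27.60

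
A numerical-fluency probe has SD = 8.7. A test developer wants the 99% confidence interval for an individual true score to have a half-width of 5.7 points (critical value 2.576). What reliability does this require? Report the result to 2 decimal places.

0.94

Required SEM = 5.7 / 2.576 ≈ 2.2127
r = 1 − (2.2127/8.7)² ≈ 1 − 0.0647 ≈ 0.9353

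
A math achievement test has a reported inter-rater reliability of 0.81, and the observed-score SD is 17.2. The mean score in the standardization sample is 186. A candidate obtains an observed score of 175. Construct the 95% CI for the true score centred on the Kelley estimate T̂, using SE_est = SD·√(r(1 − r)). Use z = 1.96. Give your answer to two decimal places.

Estimated true score = 0.8100·175 + (1 − 0.8100)·186 ≃ 177.0900
SE_est = SD · √(r(1 − r)) = 17.2000 · √0.1539 ≃ 17.2000 · 0.3923 ≃ 6.7476
CI = 177.0900 ± 1.96 · 6.7476 → [163.8648, 190.3152]

[163.86, 190.32]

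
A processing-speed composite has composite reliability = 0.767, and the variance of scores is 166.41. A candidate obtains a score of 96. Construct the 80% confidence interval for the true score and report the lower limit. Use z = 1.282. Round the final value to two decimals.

88.02

SD = √166.41 ≈ 12.900
The standard error of measurement is 12.900·√(1 − 0.767) ≈ 12.900·0.483 ≈ 6.227.
1.282 · SEM ≈ 7.983
Lower limit = 96 − 7.983 ≈ 88.017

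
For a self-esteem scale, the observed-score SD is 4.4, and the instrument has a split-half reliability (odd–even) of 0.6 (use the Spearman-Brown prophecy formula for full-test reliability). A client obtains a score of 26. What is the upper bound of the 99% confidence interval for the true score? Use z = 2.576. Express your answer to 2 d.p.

Full-length reliability (Spearman-Brown) = 2(0.6)/(1+0.6) ≈ 0.7500
SEM = 4.4000 × √(1 − 0.7500) = 4.4000 × √0.2500 ≈ 4.4000 × 0.5000 ≈ 2.2000
Half-width = 2.576×2.2000 ≈ 5.6672
Upper bound: 26 + 5.6672 = 31.6672

31.67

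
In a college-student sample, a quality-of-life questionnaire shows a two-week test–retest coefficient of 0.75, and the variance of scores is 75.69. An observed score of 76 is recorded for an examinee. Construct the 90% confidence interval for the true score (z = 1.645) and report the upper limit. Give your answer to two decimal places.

83.16

SD = √75.69 ≈ 8.7000
SEM = 8.7000 × √(1 − 0.7500) = 8.7000 × √0.2500 ≈ 8.7000 × 0.5000 ≈ 4.3500
Half-width = 1.645×4.3500 ≈ 7.1557
Upper bound: 76 + 7.1557 = 83.1557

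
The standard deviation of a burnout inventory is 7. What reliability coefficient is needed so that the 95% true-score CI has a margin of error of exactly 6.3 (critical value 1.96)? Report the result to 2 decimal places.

SEM needed = half-width / z = 6.3/1.96 ≈ 3.2143
r = 1 − (3.2143/7)² ≈ 1 − 0.2108 ≈ 0.7892

0.79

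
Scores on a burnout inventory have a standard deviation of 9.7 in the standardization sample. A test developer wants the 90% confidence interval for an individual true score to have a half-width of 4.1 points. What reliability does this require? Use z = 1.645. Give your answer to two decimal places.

Required SEM = 4.1 / 1.645 ≈ 2.4924
r = 1 − (SEM / SD)² = 1 − (2.4924 / 9.7)² ≈ 1 − 0.0660 ≈ 0.9340

0.93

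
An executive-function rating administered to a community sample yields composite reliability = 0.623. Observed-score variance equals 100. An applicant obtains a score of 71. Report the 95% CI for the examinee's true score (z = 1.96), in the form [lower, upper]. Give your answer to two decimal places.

σ = 100^(1/2) = 10.000
SEM = 10.000 × √(1 − 0.623) = 10.000 × √0.377 ≃ 10.000 × 0.614 ≃ 6.140
1.96 × SEM ≃ 12.034
95% CI: 71 ± 12.034 = [58.966, 83.034]

[58.97, 83.03]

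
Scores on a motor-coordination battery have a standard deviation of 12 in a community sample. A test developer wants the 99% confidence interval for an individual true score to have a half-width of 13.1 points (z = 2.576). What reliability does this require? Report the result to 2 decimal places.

0.82

SEM needed = half-width / z = 13.1/2.576 ≈ 5.0854
r = 1 − (SEM / SD)² = 1 − (5.0854 / 12)² ≈ 1 − 0.1796 ≈ 0.8204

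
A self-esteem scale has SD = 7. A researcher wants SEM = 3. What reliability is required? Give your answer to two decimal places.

0.82

r = 1 − (3.000/7)² ≈ 1 − 0.184 ≈ 0.816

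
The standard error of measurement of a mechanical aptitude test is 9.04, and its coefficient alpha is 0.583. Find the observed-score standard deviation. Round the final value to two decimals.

14.00

SD = SEM / √(1 − r) = 9.04 / √0.417 ≈ 9.04 / 0.646 ≈ 13.999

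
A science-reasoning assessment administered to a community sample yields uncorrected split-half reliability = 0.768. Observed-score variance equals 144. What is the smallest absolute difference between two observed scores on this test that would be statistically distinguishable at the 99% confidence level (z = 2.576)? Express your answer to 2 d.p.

15.84

SD = √144 ≈ 12.00000
r_full = 2·0.768 / (1 + 0.768) ≈ 0.86878
The standard error of measurement is 12.00000·√(1 − 0.86878) ≈ 12.00000·0.36225 ≈ 4.34694.
SE_diff = SEM · √2 ≈ 4.34694 · 1.41421 ≈ 6.14751
Smallest detectable difference = 2.576·6.14751 ≈ 15.83598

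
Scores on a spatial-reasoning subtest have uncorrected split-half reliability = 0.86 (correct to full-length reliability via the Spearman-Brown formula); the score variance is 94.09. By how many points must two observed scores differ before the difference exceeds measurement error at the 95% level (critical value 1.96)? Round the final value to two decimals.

7.38

σ = 94.09^(1/2) = 9.7000
Spearman-Brown: r = 2(0.86) / (1 + 0.86) = 1.7200 / 1.8600 ≃ 0.9247
SEM = 9.7000 * √(1 − 0.9247) = 9.7000 * √0.0753 ≃ 9.7000 * 0.2744 ≃ 2.6612
SE_diff = SEM * √2 ≃ 2.6612 * 1.4142 ≃ 3.7635
Minimum reliable difference = 1.96 * SE_diff ≃ 1.96 * 3.7635 ≃ 7.3765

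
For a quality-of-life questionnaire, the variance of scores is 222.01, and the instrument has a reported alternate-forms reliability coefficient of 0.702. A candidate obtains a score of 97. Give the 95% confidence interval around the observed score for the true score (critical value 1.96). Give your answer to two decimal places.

[81.06, 112.94]

SD = √222.01 = 14.9000
The standard error of measurement is 14.9000×√(1 − 0.7020) ≈ 14.9000×0.5459 ≈ 8.1338.
Margin = 1.96 × 8.1338 ≈ 15.9423
Interval: (81.0577, 112.9423)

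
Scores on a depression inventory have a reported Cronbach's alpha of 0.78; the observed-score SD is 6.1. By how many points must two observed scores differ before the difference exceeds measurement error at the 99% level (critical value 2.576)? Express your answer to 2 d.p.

10.42

SEM = 6.1000 × √(1 − 0.7800) = 6.1000 × √0.2200 ≈ 6.1000 × 0.4690 ≈ 2.8612
SE_diff = SEM × √2 ≈ 2.8612 × 1.4142 ≈ 4.0463
Smallest detectable difference = 2.576×4.0463 ≈ 10.4232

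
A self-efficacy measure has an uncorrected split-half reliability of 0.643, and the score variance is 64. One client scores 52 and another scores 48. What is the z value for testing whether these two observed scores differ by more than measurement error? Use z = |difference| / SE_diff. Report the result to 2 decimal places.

0.76

SD = √64 = 8.000
r_full = 2·0.643 / (1 + 0.643) ≈ 0.783
The standard error of measurement is 8.000·√(1 − 0.783) ≈ 8.000·0.466 ≈ 3.729.
SE_diff = √2 · SEM ≈ 5.274
z = 4 / 5.274 ≈ 0.758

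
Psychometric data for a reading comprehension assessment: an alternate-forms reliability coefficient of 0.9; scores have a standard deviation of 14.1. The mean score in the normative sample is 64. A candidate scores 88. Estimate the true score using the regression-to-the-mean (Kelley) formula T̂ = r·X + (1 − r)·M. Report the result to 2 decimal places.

Estimated true score = 0.900*88 + (1 − 0.900)*64 ≈ 85.600

85.60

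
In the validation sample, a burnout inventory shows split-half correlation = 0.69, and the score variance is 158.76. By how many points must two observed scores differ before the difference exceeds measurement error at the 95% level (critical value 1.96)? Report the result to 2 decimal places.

SD = √158.76 ≈ 12.6000
r_full = 2·0.69 / (1 + 0.69) ≈ 0.8166
SEM = 12.6000 × √(1 − 0.8166) = 12.6000 × √0.1834 ≈ 12.6000 × 0.4283 ≈ 5.3964
Standard error of the difference = 5.3964·√2 ≈ 7.6317
Smallest detectable difference = 1.96×7.6317 ≈ 14.9582

14.96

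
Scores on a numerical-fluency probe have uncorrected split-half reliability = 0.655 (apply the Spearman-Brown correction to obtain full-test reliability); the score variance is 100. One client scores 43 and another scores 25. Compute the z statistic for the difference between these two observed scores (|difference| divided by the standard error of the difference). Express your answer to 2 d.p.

σ = 100^(1/2) = 10.0000
r_full = 2·0.655 / (1 + 0.655) ≃ 0.7915
The standard error of measurement is 10.0000×√(1 − 0.7915) ≃ 10.0000×0.4566 ≃ 4.5657.
SE_diff = SEM × √2 ≃ 4.5657 × 1.4142 ≃ 6.4569
z = 18 / 6.4569 ≃ 2.7877

2.79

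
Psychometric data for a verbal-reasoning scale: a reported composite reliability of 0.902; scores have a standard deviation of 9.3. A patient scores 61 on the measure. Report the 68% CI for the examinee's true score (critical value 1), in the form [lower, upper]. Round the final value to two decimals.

SEM = 9.300×√(1 − 0.902) ≃ 2.911
1 × SEM ≃ 2.911
CI = 61 ± 2.911 → [58.089, 63.911]

[58.09, 63.91]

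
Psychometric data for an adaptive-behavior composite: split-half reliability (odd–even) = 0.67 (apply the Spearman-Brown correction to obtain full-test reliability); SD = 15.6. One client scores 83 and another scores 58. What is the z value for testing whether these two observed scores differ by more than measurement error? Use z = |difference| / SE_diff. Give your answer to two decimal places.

2.55

r_full = 2·0.67 / (1 + 0.67) ≈ 0.80240
SEM = 15.60000×√(1 − 0.80240) ≈ 6.93463
Standard error of the difference = 6.93463·√2 ≈ 9.80705
z = 25 / 9.80705 ≈ 2.54919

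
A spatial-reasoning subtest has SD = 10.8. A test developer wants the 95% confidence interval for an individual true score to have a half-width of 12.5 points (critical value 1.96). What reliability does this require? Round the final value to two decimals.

Required SEM = 12.5 / 1.96 ≈ 6.378
r = 1 − (6.378/10.8)² ≈ 1 − 0.349 ≈ 0.651

0.65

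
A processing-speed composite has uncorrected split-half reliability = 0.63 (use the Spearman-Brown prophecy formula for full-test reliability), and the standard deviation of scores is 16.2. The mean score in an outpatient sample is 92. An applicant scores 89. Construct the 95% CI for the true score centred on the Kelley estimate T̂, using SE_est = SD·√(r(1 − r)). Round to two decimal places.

[76.38, 102.98]

r_full = 2·0.63 / (1 + 0.63) ≈ 0.7730
T̂ = 0.7730(89) + 0.2270(92) ≈ 89.6810
SE_est = SD · √(r(1 − r)) = 16.2000 · √0.1755 ≈ 16.2000 · 0.4189 ≈ 6.7860
CI = 89.6810 ± 1.96 · 6.7860 → [76.3804, 102.9815]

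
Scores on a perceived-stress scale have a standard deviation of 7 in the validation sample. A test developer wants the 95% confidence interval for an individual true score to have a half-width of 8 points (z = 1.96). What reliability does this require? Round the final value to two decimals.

0.66

Required SEM = 8 / 1.96 ≈ 4.0816
Required reliability = 1 − (SEM/SD)² = 1 − 0.3400 ≈ 0.6600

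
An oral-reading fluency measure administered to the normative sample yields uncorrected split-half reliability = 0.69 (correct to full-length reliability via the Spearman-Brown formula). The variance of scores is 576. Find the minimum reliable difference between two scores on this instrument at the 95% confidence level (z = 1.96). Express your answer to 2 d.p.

σ = 576^(1/2) = 24.0000
Spearman-Brown: r = 2(0.69) / (1 + 0.69) = 1.3800 / 1.6900 ≈ 0.8166
SEM = 24.0000 · √(1 − 0.8166) = 24.0000 · √0.1834 ≈ 24.0000 · 0.4283 ≈ 10.2789
SE_diff = √2 · SEM ≈ 14.5366
Smallest detectable difference = 1.96·14.5366 ≈ 28.4918

28.49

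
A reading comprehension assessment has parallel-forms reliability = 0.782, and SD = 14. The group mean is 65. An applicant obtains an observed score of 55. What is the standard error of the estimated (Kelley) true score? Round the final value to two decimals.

5.78

SE_est = SD × √(r(1 − r)) = 14.000 × √0.170 ≈ 14.000 × 0.413 ≈ 5.780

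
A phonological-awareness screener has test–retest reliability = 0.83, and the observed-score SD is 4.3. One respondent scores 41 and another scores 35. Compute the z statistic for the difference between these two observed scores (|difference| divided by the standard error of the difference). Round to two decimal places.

2.39

SEM = 4.30000 · √(1 − 0.83000) = 4.30000 · √0.17000 ≈ 4.30000 · 0.41231 ≈ 1.77294
Standard error of the difference = 1.77294·√2 ≈ 2.50731
z = |41 − 35| / 2.50731 = 6 / 2.50731 ≈ 2.39300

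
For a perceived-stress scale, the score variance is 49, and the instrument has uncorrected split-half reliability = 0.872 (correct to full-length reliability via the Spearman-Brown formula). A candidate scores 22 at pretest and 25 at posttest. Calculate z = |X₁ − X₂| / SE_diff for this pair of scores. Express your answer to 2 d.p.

1.16

σ = 49^(1/2) = 7.000
Spearman-Brown: r = 2(0.872) / (1 + 0.872) = 1.744 / 1.872 ≈ 0.932
SEM = 7.000 · √(1 − 0.932) = 7.000 · √0.068 ≈ 7.000 · 0.261 ≈ 1.830
Standard error of the difference = 1.830·√2 ≈ 2.589
z = 3 / 2.589 ≈ 1.159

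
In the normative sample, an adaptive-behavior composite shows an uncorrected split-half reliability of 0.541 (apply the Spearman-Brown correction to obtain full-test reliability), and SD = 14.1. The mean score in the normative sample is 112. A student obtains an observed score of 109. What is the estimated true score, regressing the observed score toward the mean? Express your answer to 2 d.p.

Full-length reliability (Spearman-Brown) = 2(0.541)/(1+0.541) ≈ 0.7021
T̂ = r·X + (1 − r)·M = 0.7021*109 + 0.2979*112 ≈ 76.5334 + 33.3602 ≈ 109.8936

109.89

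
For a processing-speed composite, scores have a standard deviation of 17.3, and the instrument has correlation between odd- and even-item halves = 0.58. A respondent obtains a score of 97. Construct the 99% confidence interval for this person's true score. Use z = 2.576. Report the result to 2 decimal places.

[74.02, 119.98]

r_full = 2·0.58 / (1 + 0.58) ≃ 0.734
SEM = 17.300 * √(1 − 0.734) = 17.300 * √0.266 ≃ 17.300 * 0.516 ≃ 8.920
2.576 * SEM ≃ 22.977
CI = 97 ± 22.977 → [74.023, 119.977]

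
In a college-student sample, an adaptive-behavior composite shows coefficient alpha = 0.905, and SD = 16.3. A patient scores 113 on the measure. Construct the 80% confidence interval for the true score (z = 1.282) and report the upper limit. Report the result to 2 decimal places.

SEM = 16.300×√(1 − 0.905) ≈ 5.024
Margin = 1.282 × 5.024 ≈ 6.441
Upper limit = 113 + 6.441 ≈ 119.441

119.44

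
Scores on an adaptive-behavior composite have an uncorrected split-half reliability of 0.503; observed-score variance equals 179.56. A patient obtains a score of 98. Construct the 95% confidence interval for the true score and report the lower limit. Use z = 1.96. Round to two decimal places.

82.90

SD = √179.56 ≈ 13.400
Full-length reliability (Spearman-Brown) = 2(0.503)/(1+0.503) ≈ 0.669
SEM = 13.400×√(1 − 0.669) ≈ 7.706
Half-width = 1.96×7.706 ≈ 15.103
Lower limit = 98 − 15.103 ≈ 82.897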